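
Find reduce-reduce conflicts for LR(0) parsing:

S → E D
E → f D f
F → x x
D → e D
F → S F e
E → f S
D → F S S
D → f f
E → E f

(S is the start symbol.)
A reduce-reduce conflict occurs when an LR(0) state has two complete items [A → α .] and [B → β .] — both call for a reduction, and with no lookahead the parser cannot choose between them.

Augment with S' → S and build the canonical LR(0) collection (I0 = CLOSURE({[S' → . S]}), then GOTO on every symbol after a dot until no new states appear). It has 21 states:
  I0: { [E → . E f], [E → . f D f], [E → . f S], [S → . E D], [S' → . S] }  — shift
  I1: { [D → . F S S], [D → . e D], [D → . f f], [E → . E f], [E → . f D f], [E → . f S], [E → E . f], [F → . S F e], [F → . x x], [S → . E D], [S → E . D] }  — shift
  I2: { [S' → S .] }  — accept
  I3: { [D → . F S S], [D → . e D], [D → . f f], [E → . E f], [E → . f D f], [E → . f S], [E → f . D f], [E → f . S], [F → . S F e], [F → . x x], [S → . E D] }  — shift
  I4: { [E → f D . f] }  — shift
  I5: { [D → F . S S], [E → . E f], [E → . f D f], [E → . f S], [S → . E D] }  — shift
  I6: { [E → . E f], [E → . f D f], [E → . f S], [E → f S .], [F → . S F e], [F → . x x], [F → S . F e], [S → . E D] }  — shift, reduce
  I7: { [D → . F S S], [D → . e D], [D → . f f], [D → e . D], [E → . E f], [E → . f D f], [E → . f S], [F → . S F e], [F → . x x], [S → . E D] }  — shift
  I8: { [D → . F S S], [D → . e D], [D → . f f], [D → f . f], [E → . E f], [E → . f D f], [E → . f S], [E → f . D f], [E → f . S], [F → . S F e], [F → . x x], [S → . E D] }  — shift
  I9: { [F → x . x] }  — shift
  I10: { [F → x x .] }  — reduce
  I11: { [D → . F S S], [D → . e D], [D → . f f], [D → f . f], [D → f f .], [E → . E f], [E → . f D f], [E → . f S], [E → f . D f], [E → f . S], [F → . S F e], [F → . x x], [S → . E D] }  — shift, reduce
  I12: { [D → e D .] }  — reduce
  I13: { [E → . E f], [E → . f D f], [E → . f S], [F → . S F e], [F → . x x], [F → S . F e], [S → . E D] }  — shift
  I14: { [F → S F . e] }  — shift
  I15: { [F → S F e .] }  — reduce
  I16: { [D → F S . S], [E → . E f], [E → . f D f], [E → . f S], [S → . E D] }  — shift
  I17: { [D → F S S .] }  — reduce
  I18: { [E → f D f .] }  — reduce
  I19: { [S → E D .] }  — reduce
  I20: { [D → . F S S], [D → . e D], [D → . f f], [D → f . f], [E → . E f], [E → . f D f], [E → . f S], [E → E f .], [E → f . D f], [E → f . S], [F → . S F e], [F → . x x], [S → . E D] }  — shift, reduce

No state contains more than one complete item.

Answer: No reduce-reduce conflicts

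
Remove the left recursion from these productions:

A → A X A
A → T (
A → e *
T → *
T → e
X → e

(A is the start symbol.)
A → T ( A'
A → e * A'
A' → X A A'
A' → ε
T → *
T → e
X → e

A is directly left-recursive. The standard transformation for
  A → A α₁ | ... | A α_m | β₁ | ... | β_n
is
  A  → β₁ A' | ... | β_n A'
  A' → α₁ A' | ... | α_m A' | ε

A → T ( becomes A → T ( A'
A → e * becomes A → e * A'
A → A X A becomes A' → X A A'
Add A' → ε

Productions for other non-terminals are unchanged:
  T → *
  T → e
  X → e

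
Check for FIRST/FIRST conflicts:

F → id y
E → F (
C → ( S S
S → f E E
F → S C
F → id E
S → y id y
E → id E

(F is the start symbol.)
Yes. F → id y / F → id E on { 'id' }; E → F '(' / E → id E on { 'id' }

A FIRST/FIRST conflict occurs when two productions N → α and N → β for the same non-terminal have FIRST(α) ∩ FIRST(β) ≠ ∅ (with ε ∈ FIRST of a nullable right-hand side, so two nullable alternatives also conflict).

FIRST sets of the non-terminals at (or reachable through a nullable prefix from) the front of some alternative:
  FIRST(S) = { 'f', 'y' }
  FIRST(F) = { 'f', 'id', 'y' }

Productions for F:
  F → id y: FIRST = { 'id' }
  F → S C: FIRST = { 'f', 'y' }
  F → id E: FIRST = { 'id' }
Productions for E:
  E → F (: FIRST = { 'f', 'id', 'y' }
  E → id E: FIRST = { 'id' }
Productions for S:
  S → f E E: FIRST = { 'f' }
  S → y id y: FIRST = { 'y' }
C has only one production, so no FIRST/FIRST conflict is possible there.

Conflict for F: F → id y and F → id E
  Overlap: { 'id' }
Conflict for E: E → F ( and E → id E
  Overlap: { 'id' }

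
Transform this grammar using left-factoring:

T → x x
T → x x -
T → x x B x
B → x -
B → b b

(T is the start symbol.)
Left-factoring transforms A → αβ₁ | αβ₂ into A → αA' and A' → β₁ | β₂
(α is the longest common prefix among the alternatives). Repeat until
no nonterminal has two alternatives with a common prefix.

Round 1: T has alternatives sharing prefix 'x x'. Introduce T': T → x x T'
  Add: T' → ε
  Add: T' → -
  Add: T' → B x

No remaining common prefixes — done.

Resulting grammar:
T → x x T'
T' → ε
T' → -
T' → B x
B → x -
B → b b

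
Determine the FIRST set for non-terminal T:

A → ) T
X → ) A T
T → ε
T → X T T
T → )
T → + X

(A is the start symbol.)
{ ')', '+', ε }

To compute FIRST(T), examine every production with T on the left-hand side, reading each right-hand side left to right until a non-nullable symbol is reached.

FIRST sets of the other non-terminals involved (by the same procedure, iterated to a fixed point):
  FIRST(X) = { ')' }

From T → ε:
  - ε-production, so ε ∈ FIRST(T)
From T → X T T:
  - X is a non-terminal: add FIRST(X) \ {ε} = { ')' }
    X is not nullable, so stop
From T → ):
  - ')' is a terminal: add ')' and stop
From T → + X:
  - '+' is a terminal: add '+' and stop

Collecting: FIRST(T) = { ')', '+', ε }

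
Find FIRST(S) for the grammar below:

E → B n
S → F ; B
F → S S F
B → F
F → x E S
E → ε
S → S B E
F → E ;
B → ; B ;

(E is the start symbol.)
FIRST sets of the other non-terminals involved (by the same procedure, iterated to a fixed point):
  FIRST(F) = { ';', 'x' }

From S → F ; B:
  - F is a non-terminal: add FIRST(F) \ {ε} = { ';', 'x' }
    F is not nullable, so stop
From S → S B E:
  - S is the symbol being defined: contributes nothing new
    S is not nullable, so stop

Collecting: FIRST(S) = { ';', 'x' }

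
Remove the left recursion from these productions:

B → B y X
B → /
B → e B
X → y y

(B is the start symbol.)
B → / B'
B → e B B'
B' → y X B'
B' → ε
X → y y

B is directly left-recursive. The standard transformation for
  A → A α₁ | ... | A α_m | β₁ | ... | β_n
is
  A  → β₁ A' | ... | β_n A'
  A' → α₁ A' | ... | α_m A' | ε

B → / becomes B → / B'
B → e B becomes B → e B B'
B → B y X becomes B' → y X B'
Add B' → ε

Productions for other non-terminals are unchanged:
  X → y y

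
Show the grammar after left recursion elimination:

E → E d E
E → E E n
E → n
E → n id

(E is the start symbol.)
E is directly left-recursive. The standard transformation for
  A → A α₁ | ... | A α_m | β₁ | ... | β_n
is
  A  → β₁ A' | ... | β_n A'
  A' → α₁ A' | ... | α_m A' | ε

E → n becomes E → n E'
E → n id becomes E → n id E'
E → E d E becomes E' → d E E'
E → E E n becomes E' → E n E'
Add E' → ε

Resulting grammar:
E → n E'
E → n id E'
E' → d E E'
E' → E n E'
E' → ε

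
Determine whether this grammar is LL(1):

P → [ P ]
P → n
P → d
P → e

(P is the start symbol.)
For P:
  PREDICT(P → '[' P ']') = { '[' }
  PREDICT(P → n) = { 'n' }
  PREDICT(P → d) = { 'd' }
  PREDICT(P → e) = { 'e' }

All predict sets are disjoint. The grammar IS LL(1).

Answer: Yes, the grammar is LL(1).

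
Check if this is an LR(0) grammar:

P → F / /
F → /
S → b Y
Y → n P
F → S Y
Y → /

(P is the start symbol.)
A grammar is LR(0) if no state in the canonical LR(0) collection has:
  - both a shift item (dot before a terminal) and a complete item (shift-reduce conflict), or
  - two or more complete items (reduce-reduce conflict; the accept item [P' → P .] counts as a complete item here).

Augment with P' → P and build the canonical LR(0) collection (I0 = CLOSURE({[P' → . P]}), then GOTO on every symbol after a dot until no new states appear). It has 13 states:
  I0: { [F → . /], [F → . S Y], [P → . F / /], [P' → . P], [S → . b Y] }  — shift
  I1: { [F → / .] }  — reduce
  I2: { [P → F . / /] }  — shift
  I3: { [P' → P .] }  — accept
  I4: { [F → S . Y], [Y → . /], [Y → . n P] }  — shift
  I5: { [S → b . Y], [Y → . /], [Y → . n P] }  — shift
  I6: { [Y → / .] }  — reduce
  I7: { [S → b Y .] }  — reduce
  I8: { [F → . /], [F → . S Y], [P → . F / /], [S → . b Y], [Y → n . P] }  — shift
  I9: { [Y → n P .] }  — reduce
  I10: { [F → S Y .] }  — reduce
  I11: { [P → F / . /] }  — shift
  I12: { [P → F / / .] }  — reduce

Every state is either a pure shift/goto state or contains exactly one complete item and nothing to shift — no conflicts. The grammar is LR(0).

Answer: Yes, the grammar is LR(0)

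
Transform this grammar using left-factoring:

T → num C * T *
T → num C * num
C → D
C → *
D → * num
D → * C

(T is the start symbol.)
Left-factoring transforms A → αβ₁ | αβ₂ into A → αA' and A' → β₁ | β₂
(α is the longest common prefix among the alternatives). Repeat until
no nonterminal has two alternatives with a common prefix.

Round 1: T has alternatives sharing prefix 'num C *'. Introduce T': T → num C * T'
  Add: T' → T *
  Add: T' → num

Round 2: D has alternatives sharing prefix '*'. Introduce D': D → * D'
  Add: D' → num
  Add: D' → C

No remaining common prefixes — done.

Resulting grammar:
T → num C * T'
T' → T *
T' → num
C → D
C → *
D → * D'
D' → num
D' → C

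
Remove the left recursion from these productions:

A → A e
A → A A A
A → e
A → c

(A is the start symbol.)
A → e A'
A → c A'
A' → e A'
A' → A A A'
A' → ε

A is directly left-recursive. The standard transformation for
  A → A α₁ | ... | A α_m | β₁ | ... | β_n
is
  A  → β₁ A' | ... | β_n A'
  A' → α₁ A' | ... | α_m A' | ε

A → e becomes A → e A'
A → c becomes A → c A'
A → A e becomes A' → e A'
A → A A A becomes A' → A A A'
Add A' → ε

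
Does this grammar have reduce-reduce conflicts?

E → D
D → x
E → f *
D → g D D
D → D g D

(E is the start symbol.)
No reduce-reduce conflicts

Augment with E' → E and build the canonical LR(0) collection (I0 = CLOSURE({[E' → . E]}), then GOTO on every symbol after a dot until no new states appear). It has 13 states:
  I0: { [D → . D g D], [D → . g D D], [D → . x], [E → . D], [E → . f *], [E' → . E] }  — shift
  I1: { [D → D . g D], [E → D .] }  — shift, reduce
  I2: { [E' → E .] }  — accept
  I3: { [E → f . *] }  — shift
  I4: { [D → . D g D], [D → . g D D], [D → . x], [D → g . D D] }  — shift
  I5: { [D → x .] }  — reduce
  I6: { [D → . D g D], [D → . g D D], [D → . x], [D → D . g D], [D → g D . D] }  — shift
  I7: { [D → D . g D], [D → g D D .] }  — shift, reduce
  I8: { [D → . D g D], [D → . g D D], [D → . x], [D → D g . D], [D → g . D D] }  — shift
  I9: { [D → . D g D], [D → . g D D], [D → . x], [D → D . g D], [D → D g D .], [D → g D . D] }  — shift, reduce
  I10: { [D → . D g D], [D → . g D D], [D → . x], [D → D g . D] }  — shift
  I11: { [D → D . g D], [D → D g D .] }  — shift, reduce
  I12: { [E → f * .] }  — reduce

No state contains more than one complete item.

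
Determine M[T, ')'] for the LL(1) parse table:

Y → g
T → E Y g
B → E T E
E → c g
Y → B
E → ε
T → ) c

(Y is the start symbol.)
To find M[T, ')'], we find productions for T where ')' is in the predict set (PREDICT(N → α) = (FIRST(α) \ {ε}) ∪ (FOLLOW(N) if α ⇒* ε)).

Relevant sets:
  FIRST(E) = { 'c', ε }
  FIRST(Y) = { ')', 'c', 'g' }

T → E Y g: PREDICT = { ')', 'c', 'g' }
  ')' is in predict set, so this production goes in M[T, ')']
T → ) c: PREDICT = { ')' }
  ')' is in predict set, so this production goes in M[T, ')']

M[T, ')'] = T → E Y g, T → ) c  (a multiply-defined cell — the grammar is not LL(1))

Answer: T → E Y g, T → ) c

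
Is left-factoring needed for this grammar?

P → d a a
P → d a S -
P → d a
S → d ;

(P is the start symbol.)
Yes, P has productions with common prefix 'd a'

Left-factoring is needed when two productions for the same non-terminal
share a common prefix on the right-hand side.

Productions for P:
  P → d a a
  P → d a S -
  P → d a

Found common prefix 'd a' in productions for P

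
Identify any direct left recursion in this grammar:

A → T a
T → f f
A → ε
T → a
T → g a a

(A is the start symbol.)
No direct left recursion

A → T a: starts with T
T → f f: starts with f
A → ε: starts with ε
T → a: starts with a
T → g a a: starts with g

No direct left recursion found.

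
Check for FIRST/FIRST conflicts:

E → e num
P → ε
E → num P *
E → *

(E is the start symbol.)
Productions for E:
  E → e num: FIRST = { 'e' }
  E → num P *: FIRST = { 'num' }
  E → *: FIRST = { '*' }
P has only one production, so no FIRST/FIRST conflict is possible there.

All alternatives of each non-terminal have pairwise disjoint FIRST sets.

Answer: No FIRST/FIRST conflicts.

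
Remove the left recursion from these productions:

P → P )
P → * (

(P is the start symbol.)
P → * ( P'
P' → ) P'
P' → ε

P is directly left-recursive. The standard transformation for
  A → A α₁ | ... | A α_m | β₁ | ... | β_n
is
  A  → β₁ A' | ... | β_n A'
  A' → α₁ A' | ... | α_m A' | ε

P → * ( becomes P → * ( P'
P → P ) becomes P' → ) P'
Add P' → ε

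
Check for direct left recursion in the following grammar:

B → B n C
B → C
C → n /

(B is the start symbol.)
B → B n C: LEFT RECURSIVE (starts with B)
B → C: starts with C
C → n /: starts with n

The grammar has direct left recursion on: B.

Answer: Yes, B is left-recursive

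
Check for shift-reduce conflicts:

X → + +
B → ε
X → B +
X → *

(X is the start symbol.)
Augment with X' → X and build the canonical LR(0) collection (I0 = CLOSURE({[X' → . X]}), then GOTO on every symbol after a dot until no new states appear). It has 7 states:
  I0: { [B → .], [X → . *], [X → . + +], [X → . B +], [X' → . X] }  — shift, reduce
  I1: { [X → * .] }  — reduce
  I2: { [X → + . +] }  — shift
  I3: { [X → B . +] }  — shift
  I4: { [X' → X .] }  — accept
  I5: { [X → B + .] }  — reduce
  I6: { [X → + + .] }  — reduce

I0 contains reduce item [B → .] and shift items [X → . *], [X → . + +] — shift-reduce conflict.

Answer: Yes — I0: [B → .] vs [X → . *]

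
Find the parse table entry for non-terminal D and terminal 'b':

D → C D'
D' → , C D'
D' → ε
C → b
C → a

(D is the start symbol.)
D → C D'

To find M[D, 'b'], we find productions for D where 'b' is in the predict set (PREDICT(N → α) = (FIRST(α) \ {ε}) ∪ (FOLLOW(N) if α ⇒* ε)).

Relevant sets:
  FIRST(C) = { 'a', 'b' }

D → C D': PREDICT = { 'a', 'b' }
  'b' is in predict set, so this production goes in M[D, 'b']

M[D, 'b'] = D → C D'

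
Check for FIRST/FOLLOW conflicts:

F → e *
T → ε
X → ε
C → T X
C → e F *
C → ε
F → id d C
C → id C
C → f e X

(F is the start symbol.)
Nullable non-terminals: C, T, X.
FIRST sets used below: FIRST(T) = { ε }, FIRST(X) = { ε }

C: nullable alternative(s) C → T X, C → ε; FOLLOW(C) = { $, '*' }
  C → T X: FIRST \ {ε} = { } — disjoint from FOLLOW(C)
  C → e F *: FIRST \ {ε} = { 'e' } — disjoint from FOLLOW(C)
  C → ε: FIRST \ {ε} = { } — disjoint from FOLLOW(C)
  C → id C: FIRST \ {ε} = { 'id' } — disjoint from FOLLOW(C)
  C → f e X: FIRST \ {ε} = { 'f' } — disjoint from FOLLOW(C)
T has a nullable alternative but only one production, so nothing to check.
X has a nullable alternative but only one production, so nothing to check.

F has no nullable alternative, so no FIRST/FOLLOW check is needed there.

No FIRST/FOLLOW conflicts found.

Answer: No FIRST/FOLLOW conflicts.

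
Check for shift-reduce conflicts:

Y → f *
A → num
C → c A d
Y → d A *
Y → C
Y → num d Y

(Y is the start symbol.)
A shift-reduce conflict occurs when an LR(0) state has both:
  - a complete (reduce) item [A → α .] (dot at the end), and
  - a shift item [B → β . c γ] (dot before a terminal).

Augment with Y' → Y and build the canonical LR(0) collection (I0 = CLOSURE({[Y' → . Y]}), then GOTO on every symbol after a dot until no new states appear). It has 15 states:
  I0: { [C → . c A d], [Y → . C], [Y → . d A *], [Y → . f *], [Y → . num d Y], [Y' → . Y] }  — shift
  I1: { [Y → C .] }  — reduce
  I2: { [Y' → Y .] }  — accept
  I3: { [A → . num], [C → c . A d] }  — shift
  I4: { [A → . num], [Y → d . A *] }  — shift
  I5: { [Y → f . *] }  — shift
  I6: { [Y → num . d Y] }  — shift
  I7: { [C → . c A d], [Y → . C], [Y → . d A *], [Y → . f *], [Y → . num d Y], [Y → num d . Y] }  — shift
  I8: { [Y → num d Y .] }  — reduce
  I9: { [Y → f * .] }  — reduce
  I10: { [Y → d A . *] }  — shift
  I11: { [A → num .] }  — reduce
  I12: { [Y → d A * .] }  — reduce
  I13: { [C → c A . d] }  — shift
  I14: { [C → c A d .] }  — reduce

No state contains both a complete item and a shift item.

Answer: No shift-reduce conflicts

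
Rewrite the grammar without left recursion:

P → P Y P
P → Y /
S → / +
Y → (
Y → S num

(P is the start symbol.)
P is directly left-recursive. The standard transformation for
  A → A α₁ | ... | A α_m | β₁ | ... | β_n
is
  A  → β₁ A' | ... | β_n A'
  A' → α₁ A' | ... | α_m A' | ε

P → Y / becomes P → Y / P'
P → P Y P becomes P' → Y P P'
Add P' → ε

Productions for other non-terminals are unchanged:
  S → / +
  Y → (
  Y → S num

Resulting grammar:
P → Y / P'
P' → Y P P'
P' → ε
S → / +
Y → (
Y → S num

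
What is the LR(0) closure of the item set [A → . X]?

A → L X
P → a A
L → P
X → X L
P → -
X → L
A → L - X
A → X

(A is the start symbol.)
{ [A → . X], [L → . P], [P → . -], [P → . a A], [X → . L], [X → . X L] }

To compute CLOSURE, for each item [A → α.Bβ] where B is a non-terminal, add [B → .γ] for all productions B → γ; repeat for the newly added items until nothing changes.

Start with: [A → . X]
  [A → . X] has the dot before X: add [X → . X L], [X → . L]
  [X → . L] has the dot before L: add [L → . P]
  [L → . P] has the dot before P: add [P → . a A], [P → . -]
No further items can be added.

CLOSURE = { [A → . X], [L → . P], [P → . -], [P → . a A], [X → . L], [X → . X L] }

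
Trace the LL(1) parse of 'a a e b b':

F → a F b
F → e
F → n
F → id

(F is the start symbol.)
LL(1) parsing maintains a stack (initially the start symbol over $) and the input. At each step: if the stack top is a terminal, match it against the current input token; if it is a non-terminal N, replace it with the RHS of M[N, lookahead] (the unique production whose predict set contains the lookahead).

Stack is shown with the top on the left.

Stack      Input        Action
------------------------------
F $        a a e b b $  output F → a F b
a F b $    a a e b b $  match 'a'
F b $      a e b b $    output F → a F b
a F b b $  a e b b $    match 'a'
F b b $    e b b $      output F → e
e b b $    e b b $      match 'e'
b b $      b b $        match 'b'
b $        b $          match 'b'
$          $            accept

The string is accepted.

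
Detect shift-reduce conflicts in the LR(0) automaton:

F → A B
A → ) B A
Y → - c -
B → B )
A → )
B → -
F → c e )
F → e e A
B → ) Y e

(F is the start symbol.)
Yes — I1: [A → ) .] vs [B → . ) Y e]; I12: [F → A B .] vs [B → B . )]; I20: [A → ) .] vs [B → . ) Y e]

A shift-reduce conflict occurs when an LR(0) state has both:
  - a complete (reduce) item [A → α .] (dot at the end), and
  - a shift item [B → β . c γ] (dot before a terminal).

Augment with F' → F and build the canonical LR(0) collection (I0 = CLOSURE({[F' → . F]}), then GOTO on every symbol after a dot until no new states appear). It has 22 states:
  I0: { [A → . ) B A], [A → . )], [F → . A B], [F → . c e )], [F → . e e A], [F' → . F] }  — shift
  I1: { [A → ) . B A], [A → ) .], [B → . ) Y e], [B → . -], [B → . B )] }  — shift, reduce
  I2: { [B → . ) Y e], [B → . -], [B → . B )], [F → A . B] }  — shift
  I3: { [F' → F .] }  — accept
  I4: { [F → c . e )] }  — shift
  I5: { [F → e . e A] }  — shift
  I6: { [A → . ) B A], [A → . )], [F → e e . A] }  — shift
  I7: { [F → e e A .] }  — reduce
  I8: { [F → c e . )] }  — shift
  I9: { [F → c e ) .] }  — reduce
  I10: { [B → ) . Y e], [Y → . - c -] }  — shift
  I11: { [B → - .] }  — reduce
  I12: { [B → B . )], [F → A B .] }  — shift, reduce
  I13: { [B → B ) .] }  — reduce
  I14: { [Y → - . c -] }  — shift
  I15: { [B → ) Y . e] }  — shift
  I16: { [B → ) Y e .] }  — reduce
  I17: { [Y → - c . -] }  — shift
  I18: { [Y → - c - .] }  — reduce
  I19: { [A → ) B . A], [A → . ) B A], [A → . )], [B → B . )] }  — shift
  I20: { [A → ) . B A], [A → ) .], [B → . ) Y e], [B → . -], [B → . B )], [B → B ) .] }  — shift, 2 reduces
  I21: { [A → ) B A .] }  — reduce

I1 contains reduce item [A → ) .] and shift items [B → . ) Y e], [B → . -] — shift-reduce conflict.
I12 contains reduce item [F → A B .] and shift item [B → B . )] — shift-reduce conflict.
I20 contains reduce items [A → ) .], [B → B ) .] and shift items [B → . ) Y e], [B → . -] — shift-reduce conflict.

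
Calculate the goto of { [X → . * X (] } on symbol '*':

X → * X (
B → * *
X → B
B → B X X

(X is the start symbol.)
GOTO(I, '*') = CLOSURE({ [A → αX.β] : [A → α.Xβ] ∈ I, X = '*' })

Items with dot before '*', with the dot advanced:
  [X → . * X (] → [X → * . X (]
Closure of the advanced items:
  [X → * . X (] has the dot before X: add [X → . * X (], [X → . B]
  [X → . B] has the dot before B: add [B → . * *], [B → . B X X]

GOTO = { [B → . * *], [B → . B X X], [X → * . X (], [X → . * X (], [X → . B] }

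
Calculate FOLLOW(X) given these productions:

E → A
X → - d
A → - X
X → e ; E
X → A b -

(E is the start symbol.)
{ $, 'b' }

To compute FOLLOW(X), find every occurrence of X on a right-hand side N → α X β: add FIRST(β) \ {ε}, and if β is empty or nullable also add FOLLOW(N). Iterate to a fixed point.

In A → - X: X is at the end, add FOLLOW(A)

The FOLLOW sets referred to above (computed the same way, to a fixed point):
  FOLLOW(A) = { $, 'b' }

Taking the union: FOLLOW(X) = { $, 'b' }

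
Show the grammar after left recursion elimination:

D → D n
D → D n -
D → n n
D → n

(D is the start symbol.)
D → n n D'
D → n D'
D' → n D'
D' → n - D'
D' → ε

D is directly left-recursive. The standard transformation for
  A → A α₁ | ... | A α_m | β₁ | ... | β_n
is
  A  → β₁ A' | ... | β_n A'
  A' → α₁ A' | ... | α_m A' | ε

D → n n becomes D → n n D'
D → n becomes D → n D'
D → D n becomes D' → n D'
D → D n - becomes D' → n - D'
Add D' → ε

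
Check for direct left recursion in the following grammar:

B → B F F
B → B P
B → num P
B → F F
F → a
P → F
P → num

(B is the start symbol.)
B → B F F: LEFT RECURSIVE (starts with B)
B → B P: LEFT RECURSIVE (starts with B)
B → num P: starts with num
B → F F: starts with F
F → a: starts with a
P → F: starts with F
P → num: starts with num

The grammar has direct left recursion on: B.

Answer: Yes, B is left-recursive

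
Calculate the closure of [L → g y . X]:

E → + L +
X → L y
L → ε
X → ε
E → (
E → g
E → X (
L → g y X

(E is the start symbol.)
{ [L → . g y X], [L → .], [L → g y . X], [X → . L y], [X → .] }

Start with: [L → g y . X]
  [L → g y . X] has the dot before X: add [X → . L y], [X → .]
  [X → . L y] has the dot before L: add [L → .], [L → . g y X]
No further items can be added.

CLOSURE = { [L → . g y X], [L → .], [L → g y . X], [X → . L y], [X → .] }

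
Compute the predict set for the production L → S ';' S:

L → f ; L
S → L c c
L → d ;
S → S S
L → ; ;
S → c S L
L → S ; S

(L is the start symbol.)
PREDICT(L → S ';' S) = (FIRST(RHS) \ {ε}) ∪ (FOLLOW(L) if ε ∈ FIRST(RHS), i.e. RHS ⇒* ε)
FIRST(S) = { ';', 'c', 'd', 'f' }
FIRST(S ';' S) = { ';', 'c', 'd', 'f' }
ε ∉ FIRST(S ';' S), so FOLLOW(L) is not added.
PREDICT(L → S ';' S) = { ';', 'c', 'd', 'f' }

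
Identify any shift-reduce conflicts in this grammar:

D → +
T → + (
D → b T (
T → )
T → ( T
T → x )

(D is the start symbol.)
No shift-reduce conflicts

A shift-reduce conflict occurs when an LR(0) state has both:
  - a complete (reduce) item [A → α .] (dot at the end), and
  - a shift item [B → β . c γ] (dot before a terminal).

Augment with D' → D and build the canonical LR(0) collection (I0 = CLOSURE({[D' → . D]}), then GOTO on every symbol after a dot until no new states appear). It has 13 states:
  I0: { [D → . +], [D → . b T (], [D' → . D] }  — shift
  I1: { [D → + .] }  — reduce
  I2: { [D' → D .] }  — accept
  I3: { [D → b . T (], [T → . ( T], [T → . )], [T → . + (], [T → . x )] }  — shift
  I4: { [T → ( . T], [T → . ( T], [T → . )], [T → . + (], [T → . x )] }  — shift
  I5: { [T → ) .] }  — reduce
  I6: { [T → + . (] }  — shift
  I7: { [D → b T . (] }  — shift
  I8: { [T → x . )] }  — shift
  I9: { [T → x ) .] }  — reduce
  I10: { [D → b T ( .] }  — reduce
  I11: { [T → + ( .] }  — reduce
  I12: { [T → ( T .] }  — reduce

No state contains both a complete item and a shift item.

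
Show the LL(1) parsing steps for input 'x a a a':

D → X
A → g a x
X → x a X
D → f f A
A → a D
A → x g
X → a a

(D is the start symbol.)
LL(1) parsing maintains a stack (initially the start symbol over $) and the input. At each step: if the stack top is a terminal, match it against the current input token; if it is a non-terminal N, replace it with the RHS of M[N, lookahead] (the unique production whose predict set contains the lookahead).

Stack is shown with the top on the left.

Stack    Input      Action
--------------------------
D $      x a a a $  output D → X
X $      x a a a $  output X → x a X
x a X $  x a a a $  match 'x'
a X $    a a a $    match 'a'
X $      a a $      output X → a a
a a $    a a $      match 'a'
a $      a $        match 'a'
$        $          accept

The string is accepted.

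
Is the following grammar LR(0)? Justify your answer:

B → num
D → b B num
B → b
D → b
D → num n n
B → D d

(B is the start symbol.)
A grammar is LR(0) if no state in the canonical LR(0) collection has:
  - both a shift item (dot before a terminal) and a complete item (shift-reduce conflict), or
  - two or more complete items (reduce-reduce conflict; the accept item [B' → B .] counts as a complete item here).

Augment with B' → B and build the canonical LR(0) collection (I0 = CLOSURE({[B' → . B]}), then GOTO on every symbol after a dot until no new states appear). It has 10 states:
  I0: { [B → . D d], [B → . b], [B → . num], [B' → . B], [D → . b B num], [D → . b], [D → . num n n] }  — shift
  I1: { [B' → B .] }  — accept
  I2: { [B → D . d] }  — shift
  I3: { [B → . D d], [B → . b], [B → . num], [B → b .], [D → . b B num], [D → . b], [D → . num n n], [D → b . B num], [D → b .] }  — shift, 2 reduces
  I4: { [B → num .], [D → num . n n] }  — shift, reduce
  I5: { [D → num n . n] }  — shift
  I6: { [D → num n n .] }  — reduce
  I7: { [D → b B . num] }  — shift
  I8: { [D → b B num .] }  — reduce
  I9: { [B → D d .] }  — reduce

Conflict in state I3:
  Shift-reduce conflict between [B → b .] and [B → . b]
So the grammar is NOT LR(0).

Answer: No. Shift-reduce conflict between [B → b .] and [B → . b]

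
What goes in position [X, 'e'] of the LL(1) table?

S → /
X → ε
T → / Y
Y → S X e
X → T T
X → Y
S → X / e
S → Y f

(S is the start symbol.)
To find M[X, 'e'], we find productions for X where 'e' is in the predict set (PREDICT(N → α) = (FIRST(α) \ {ε}) ∪ (FOLLOW(N) if α ⇒* ε)).

Relevant sets:
  FIRST(T) = { '/' }
  FIRST(Y) = { '/' }
  FOLLOW(X) = { '/', 'e' }

X → ε: PREDICT = { '/', 'e' }
  'e' is in predict set, so this production goes in M[X, 'e']
X → T T: PREDICT = { '/' }
X → Y: PREDICT = { '/' }

M[X, 'e'] = X → ε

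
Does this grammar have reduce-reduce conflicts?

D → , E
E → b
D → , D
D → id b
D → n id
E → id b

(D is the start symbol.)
Yes — I11: [D → id b .] vs [E → id b .]

A reduce-reduce conflict occurs when an LR(0) state has two complete items [A → α .] and [B → β .] — both call for a reduction, and with no lookahead the parser cannot choose between them.

Augment with D' → D and build the canonical LR(0) collection (I0 = CLOSURE({[D' → . D]}), then GOTO on every symbol after a dot until no new states appear). It has 12 states:
  I0: { [D → . , D], [D → . , E], [D → . id b], [D → . n id], [D' → . D] }  — shift
  I1: { [D → , . D], [D → , . E], [D → . , D], [D → . , E], [D → . id b], [D → . n id], [E → . b], [E → . id b] }  — shift
  I2: { [D' → D .] }  — accept
  I3: { [D → id . b] }  — shift
  I4: { [D → n . id] }  — shift
  I5: { [D → n id .] }  — reduce
  I6: { [D → id b .] }  — reduce
  I7: { [D → , D .] }  — reduce
  I8: { [D → , E .] }  — reduce
  I9: { [E → b .] }  — reduce
  I10: { [D → id . b], [E → id . b] }  — shift
  I11: { [D → id b .], [E → id b .] }  — 2 reduces

I11 contains complete items [D → id b .], [E → id b .] — reduce-reduce conflict.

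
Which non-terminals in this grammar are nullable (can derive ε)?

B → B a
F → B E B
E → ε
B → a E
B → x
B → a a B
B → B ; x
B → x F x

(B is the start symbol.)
ε-productions: E → ε
So E is immediately nullable.
No further non-terminal can be added: every production for the remaining non-terminals contains a terminal or a non-nullable non-terminal.
Nullable = { 'E' }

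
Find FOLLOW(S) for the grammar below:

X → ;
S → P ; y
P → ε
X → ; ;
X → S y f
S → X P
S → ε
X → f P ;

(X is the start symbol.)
{ 'y' }

To compute FOLLOW(S), find every occurrence of S on a right-hand side N → α S β: add FIRST(β) \ {ε}, and if β is empty or nullable also add FOLLOW(N). Iterate to a fixed point.

In X → S y f: S is followed by y f, add FIRST(y f) \ {ε} = { 'y' }

Taking the union: FOLLOW(S) = { 'y' }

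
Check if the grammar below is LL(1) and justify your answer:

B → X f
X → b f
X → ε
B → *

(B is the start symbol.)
Yes, the grammar is LL(1).

A grammar is LL(1) if for each non-terminal N with multiple productions, the predict sets of those productions are pairwise disjoint, where PREDICT(N → α) = (FIRST(α) \ {ε}) ∪ (FOLLOW(N) if α ⇒* ε).

Relevant sets:
  FIRST(X) = { 'b', ε }
  FOLLOW(X) = { 'f' }

For B:
  PREDICT(B → X f) = { 'b', 'f' }
  PREDICT(B → '*') = { '*' }
For X:
  PREDICT(X → b f) = { 'b' }
  PREDICT(X → ε) = { 'f' }

All predict sets are disjoint. The grammar IS LL(1).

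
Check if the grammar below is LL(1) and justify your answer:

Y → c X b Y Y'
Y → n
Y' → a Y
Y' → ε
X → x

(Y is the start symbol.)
A grammar is LL(1) if for each non-terminal N with multiple productions, the predict sets of those productions are pairwise disjoint, where PREDICT(N → α) = (FIRST(α) \ {ε}) ∪ (FOLLOW(N) if α ⇒* ε).

Relevant sets:
  FOLLOW(Y') = { $, 'a' }

For Y:
  PREDICT(Y → c X b Y Y') = { 'c' }
  PREDICT(Y → n) = { 'n' }
For Y':
  PREDICT(Y' → a Y) = { 'a' }
  PREDICT(Y' → ε) = { $, 'a' }
X has a single production, so nothing to check there.

Conflict found: Predict set conflict for Y': { 'a' }
The grammar is NOT LL(1).

Answer: No. Predict set conflict for Y': { 'a' }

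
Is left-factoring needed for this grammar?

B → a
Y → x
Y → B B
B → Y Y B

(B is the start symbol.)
No, left-factoring is not needed

Left-factoring is needed when two productions for the same non-terminal
share a common prefix on the right-hand side.

Productions for B:
  B → a
  B → Y Y B
Productions for Y:
  Y → x
  Y → B B

No common prefixes found.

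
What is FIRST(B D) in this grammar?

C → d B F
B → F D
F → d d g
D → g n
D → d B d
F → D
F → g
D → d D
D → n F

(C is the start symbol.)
FIRST sets of the non-terminals involved (from the grammar, by fixed-point iteration):
  FIRST(B) = { 'd', 'g', 'n' }

To compute FIRST(B D), process the symbols left to right:
Symbol B is a non-terminal. Add FIRST(B) \ {ε} = { 'd', 'g', 'n' }
B is not nullable (ε ∉ FIRST(B)), so stop here.
FIRST(B D) = { 'd', 'g', 'n' }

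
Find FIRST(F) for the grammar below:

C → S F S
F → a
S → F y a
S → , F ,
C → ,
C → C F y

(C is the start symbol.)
From F → a:
  - a is a terminal: add 'a' and stop

Collecting: FIRST(F) = { 'a' }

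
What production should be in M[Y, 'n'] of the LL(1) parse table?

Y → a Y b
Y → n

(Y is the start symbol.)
Y → n

To find M[Y, 'n'], we find productions for Y where 'n' is in the predict set (PREDICT(N → α) = (FIRST(α) \ {ε}) ∪ (FOLLOW(N) if α ⇒* ε)).

Y → a Y b: PREDICT = { 'a' }
Y → n: PREDICT = { 'n' }
  'n' is in predict set, so this production goes in M[Y, 'n']

M[Y, 'n'] = Y → n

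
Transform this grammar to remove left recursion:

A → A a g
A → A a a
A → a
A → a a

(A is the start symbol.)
A → a A'
A → a a A'
A' → a g A'
A' → a a A'
A' → ε

A is directly left-recursive. The standard transformation for
  A → A α₁ | ... | A α_m | β₁ | ... | β_n
is
  A  → β₁ A' | ... | β_n A'
  A' → α₁ A' | ... | α_m A' | ε

A → a becomes A → a A'
A → a a becomes A → a a A'
A → A a g becomes A' → a g A'
A → A a a becomes A' → a a A'
Add A' → ε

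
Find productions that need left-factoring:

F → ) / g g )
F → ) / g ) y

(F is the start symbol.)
Yes, F has productions with common prefix ') / g'

Left-factoring is needed when two productions for the same non-terminal
share a common prefix on the right-hand side.

Productions for F:
  F → ) / g g )
  F → ) / g ) y

Found common prefix ') / g' in productions for F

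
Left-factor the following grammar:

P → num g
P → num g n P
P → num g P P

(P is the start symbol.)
P → num g P'
P' → ε
P' → n P
P' → P P

Left-factoring transforms A → αβ₁ | αβ₂ into A → αA' and A' → β₁ | β₂
(α is the longest common prefix among the alternatives). Repeat until
no nonterminal has two alternatives with a common prefix.

Round 1: P has alternatives sharing prefix 'num g'. Introduce P': P → num g P'
  Add: P' → ε
  Add: P' → n P
  Add: P' → P P

No remaining common prefixes — done.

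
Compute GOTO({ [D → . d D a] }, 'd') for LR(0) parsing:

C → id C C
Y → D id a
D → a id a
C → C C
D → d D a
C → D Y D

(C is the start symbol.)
{ [D → . a id a], [D → . d D a], [D → d . D a] }

GOTO(I, 'd') = CLOSURE({ [A → αX.β] : [A → α.Xβ] ∈ I, X = 'd' })

Items with dot before 'd', with the dot advanced:
  [D → . d D a] → [D → d . D a]
Closure of the advanced items:
  [D → d . D a] has the dot before D: add [D → . a id a], [D → . d D a]

GOTO = { [D → . a id a], [D → . d D a], [D → d . D a] }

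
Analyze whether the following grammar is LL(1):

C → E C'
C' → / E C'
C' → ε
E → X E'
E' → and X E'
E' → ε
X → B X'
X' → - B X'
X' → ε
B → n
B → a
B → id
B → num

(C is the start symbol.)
Relevant sets:
  FOLLOW(C') = { $ }
  FOLLOW(E') = { $, '/' }
  FOLLOW(X') = { $, '/', 'and' }

For C':
  PREDICT(C' → '/' E C') = { '/' }
  PREDICT(C' → ε) = { $ }
For E':
  PREDICT(E' → and X E') = { 'and' }
  PREDICT(E' → ε) = { $, '/' }
For X':
  PREDICT(X' → '-' B X') = { '-' }
  PREDICT(X' → ε) = { $, '/', 'and' }
For B:
  PREDICT(B → n) = { 'n' }
  PREDICT(B → a) = { 'a' }
  PREDICT(B → id) = { 'id' }
  PREDICT(B → num) = { 'num' }
C, E, X have a single production, so nothing to check there.

All predict sets are disjoint. The grammar IS LL(1).

Answer: Yes, the grammar is LL(1).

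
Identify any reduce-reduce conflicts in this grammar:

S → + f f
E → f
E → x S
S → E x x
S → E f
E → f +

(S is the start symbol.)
A reduce-reduce conflict occurs when an LR(0) state has two complete items [A → α .] and [B → β .] — both call for a reduction, and with no lookahead the parser cannot choose between them.

Augment with S' → S and build the canonical LR(0) collection (I0 = CLOSURE({[S' → . S]}), then GOTO on every symbol after a dot until no new states appear). It has 13 states:
  I0: { [E → . f +], [E → . f], [E → . x S], [S → . + f f], [S → . E f], [S → . E x x], [S' → . S] }  — shift
  I1: { [S → + . f f] }  — shift
  I2: { [S → E . f], [S → E . x x] }  — shift
  I3: { [S' → S .] }  — accept
  I4: { [E → f . +], [E → f .] }  — shift, reduce
  I5: { [E → . f +], [E → . f], [E → . x S], [E → x . S], [S → . + f f], [S → . E f], [S → . E x x] }  — shift
  I6: { [E → x S .] }  — reduce
  I7: { [E → f + .] }  — reduce
  I8: { [S → E f .] }  — reduce
  I9: { [S → E x . x] }  — shift
  I10: { [S → E x x .] }  — reduce
  I11: { [S → + f . f] }  — shift
  I12: { [S → + f f .] }  — reduce

No state contains more than one complete item.

Answer: No reduce-reduce conflicts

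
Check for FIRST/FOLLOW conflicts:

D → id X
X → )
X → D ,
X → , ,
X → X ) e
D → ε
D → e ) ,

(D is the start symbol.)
No FIRST/FOLLOW conflicts.

Nullable non-terminals: D.

D: nullable alternative(s) D → ε; FOLLOW(D) = { $, ',' }
  D → id X: FIRST \ {ε} = { 'id' } — disjoint from FOLLOW(D)
  D → ε: FIRST \ {ε} = { } — this is the only nullable alternative, skip
  D → e ) ,: FIRST \ {ε} = { 'e' } — disjoint from FOLLOW(D)

X has no nullable alternative, so no FIRST/FOLLOW check is needed there.

No FIRST/FOLLOW conflicts found.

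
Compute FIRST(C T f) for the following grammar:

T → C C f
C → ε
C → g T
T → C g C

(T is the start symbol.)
FIRST sets of the non-terminals involved (from the grammar, by fixed-point iteration):
  FIRST(C) = { 'g', ε }
  FIRST(T) = { 'f', 'g' }

To compute FIRST(C T f), process the symbols left to right:
Symbol C is a non-terminal. Add FIRST(C) \ {ε} = { 'g' }
C is nullable (ε ∈ FIRST(C)), continue to the next symbol.
Symbol T is a non-terminal. Add FIRST(T) \ {ε} = { 'f', 'g' }
T is not nullable (ε ∉ FIRST(T)), so stop here.
FIRST(C T f) = { 'f', 'g' }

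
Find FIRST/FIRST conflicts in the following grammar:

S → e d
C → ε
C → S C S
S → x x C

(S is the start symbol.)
FIRST sets of the non-terminals at (or reachable through a nullable prefix from) the front of some alternative:
  FIRST(S) = { 'e', 'x' }

Productions for S:
  S → e d: FIRST = { 'e' }
  S → x x C: FIRST = { 'x' }
Productions for C:
  C → ε: FIRST = { ε }
  C → S C S: FIRST = { 'e', 'x' }

All alternatives of each non-terminal have pairwise disjoint FIRST sets.

Answer: No FIRST/FIRST conflicts.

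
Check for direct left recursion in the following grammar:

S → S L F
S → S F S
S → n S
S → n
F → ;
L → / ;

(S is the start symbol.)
Direct left recursion occurs when N → N α for some non-terminal N (the right-hand side begins with the left-hand side itself).

S → S L F: LEFT RECURSIVE (starts with S)
S → S F S: LEFT RECURSIVE (starts with S)
S → n S: starts with n
S → n: starts with n
F → ;: starts with ';'
L → / ;: starts with '/'

The grammar has direct left recursion on: S.

Answer: Yes, S is left-recursive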